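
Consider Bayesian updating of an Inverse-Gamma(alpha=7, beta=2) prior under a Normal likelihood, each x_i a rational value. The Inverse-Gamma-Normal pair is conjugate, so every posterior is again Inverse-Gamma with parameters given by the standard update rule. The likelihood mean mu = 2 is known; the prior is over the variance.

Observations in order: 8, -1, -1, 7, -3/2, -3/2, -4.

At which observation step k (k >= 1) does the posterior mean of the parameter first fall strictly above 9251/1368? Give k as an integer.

k = 7

obs 1: x=8 → posterior Inverse-Gamma(15/2, 20)
obs 2: x=-1 → posterior Inverse-Gamma(8, 49/2)
obs 3: x=-1 → posterior Inverse-Gamma(17/2, 29)
obs 4: x=7 → posterior Inverse-Gamma(9, 83/2)
obs 5: x=-3/2 → posterior Inverse-Gamma(19/2, 381/8)
obs 6: x=-3/2 → posterior Inverse-Gamma(10, 215/4)
obs 7: x=-4 → posterior Inverse-Gamma(21/2, 287/4)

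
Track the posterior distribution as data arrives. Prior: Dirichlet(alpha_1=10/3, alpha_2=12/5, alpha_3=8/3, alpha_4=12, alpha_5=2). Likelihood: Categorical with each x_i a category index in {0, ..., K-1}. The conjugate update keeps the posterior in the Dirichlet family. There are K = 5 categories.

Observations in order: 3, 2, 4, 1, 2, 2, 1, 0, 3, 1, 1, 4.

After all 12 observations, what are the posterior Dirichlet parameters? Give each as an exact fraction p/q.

obs 1: x=3 → posterior Dirichlet(10/3, 12/5, 8/3, 13, 2)
obs 2: x=2 → posterior Dirichlet(10/3, 12/5, 11/3, 13, 2)
obs 3: x=4 → posterior Dirichlet(10/3, 12/5, 11/3, 13, 3)
obs 4: x=1 → posterior Dirichlet(10/3, 17/5, 11/3, 13, 3)
obs 5: x=2 → posterior Dirichlet(10/3, 17/5, 14/3, 13, 3)
obs 6: x=2 → posterior Dirichlet(10/3, 17/5, 17/3, 13, 3)
obs 7: x=1 → posterior Dirichlet(10/3, 22/5, 17/3, 13, 3)
obs 8: x=0 → posterior Dirichlet(13/3, 22/5, 17/3, 13, 3)
obs 9: x=3 → posterior Dirichlet(13/3, 22/5, 17/3, 14, 3)
obs 10: x=1 → posterior Dirichlet(13/3, 27/5, 17/3, 14, 3)
obs 11: x=1 → posterior Dirichlet(13/3, 32/5, 17/3, 14, 3)
obs 12: x=4 → posterior Dirichlet(13/3, 32/5, 17/3, 14, 4)

alpha_1=13/3, alpha_2=32/5, alpha_3=17/3, alpha_4=14, alpha_5=4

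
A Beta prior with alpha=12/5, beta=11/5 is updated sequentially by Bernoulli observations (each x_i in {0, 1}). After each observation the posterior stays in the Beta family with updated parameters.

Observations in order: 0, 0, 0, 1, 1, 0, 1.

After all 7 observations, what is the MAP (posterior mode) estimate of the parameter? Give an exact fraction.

obs 1: x=0 → posterior Beta(12/5, 16/5)
obs 2: x=0 → posterior Beta(12/5, 21/5)
obs 3: x=0 → posterior Beta(12/5, 26/5)
obs 4: x=1 → posterior Beta(17/5, 26/5)
obs 5: x=1 → posterior Beta(22/5, 26/5)
obs 6: x=0 → posterior Beta(22/5, 31/5)
obs 7: x=1 → posterior Beta(27/5, 31/5)

11/24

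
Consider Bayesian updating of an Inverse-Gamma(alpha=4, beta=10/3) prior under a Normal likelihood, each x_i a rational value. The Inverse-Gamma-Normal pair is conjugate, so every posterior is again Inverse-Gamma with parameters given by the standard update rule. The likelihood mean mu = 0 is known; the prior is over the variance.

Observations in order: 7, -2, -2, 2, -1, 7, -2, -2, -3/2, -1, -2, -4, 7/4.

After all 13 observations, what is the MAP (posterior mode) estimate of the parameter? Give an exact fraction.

obs 1: x=7 → posterior Inverse-Gamma(9/2, 167/6)
obs 2: x=-2 → posterior Inverse-Gamma(5, 179/6)
obs 3: x=-2 → posterior Inverse-Gamma(11/2, 191/6)
obs 4: x=2 → posterior Inverse-Gamma(6, 203/6)
obs 5: x=-1 → posterior Inverse-Gamma(13/2, 103/3)
obs 6: x=7 → posterior Inverse-Gamma(7, 353/6)
obs 7: x=-2 → posterior Inverse-Gamma(15/2, 365/6)
obs 8: x=-2 → posterior Inverse-Gamma(8, 377/6)
obs 9: x=-3/2 → posterior Inverse-Gamma(17/2, 1535/24)
obs 10: x=-1 → posterior Inverse-Gamma(9, 1547/24)
obs 11: x=-2 → posterior Inverse-Gamma(19/2, 1595/24)
obs 12: x=-4 → posterior Inverse-Gamma(10, 1787/24)
obs 13: x=7/4 → posterior Inverse-Gamma(21/2, 7295/96)

7295/1104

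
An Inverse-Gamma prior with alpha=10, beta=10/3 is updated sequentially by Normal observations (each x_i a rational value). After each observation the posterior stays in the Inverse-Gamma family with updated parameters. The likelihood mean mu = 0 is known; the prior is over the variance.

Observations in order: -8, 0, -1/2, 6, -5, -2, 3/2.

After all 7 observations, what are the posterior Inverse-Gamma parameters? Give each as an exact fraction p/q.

alpha=27/2, beta=829/12

obs 1: x=-8 → posterior Inverse-Gamma(21/2, 106/3)
obs 2: x=0 → posterior Inverse-Gamma(11, 106/3)
obs 3: x=-1/2 → posterior Inverse-Gamma(23/2, 851/24)
obs 4: x=6 → posterior Inverse-Gamma(12, 1283/24)
obs 5: x=-5 → posterior Inverse-Gamma(25/2, 1583/24)
obs 6: x=-2 → posterior Inverse-Gamma(13, 1631/24)
obs 7: x=3/2 → posterior Inverse-Gamma(27/2, 829/12)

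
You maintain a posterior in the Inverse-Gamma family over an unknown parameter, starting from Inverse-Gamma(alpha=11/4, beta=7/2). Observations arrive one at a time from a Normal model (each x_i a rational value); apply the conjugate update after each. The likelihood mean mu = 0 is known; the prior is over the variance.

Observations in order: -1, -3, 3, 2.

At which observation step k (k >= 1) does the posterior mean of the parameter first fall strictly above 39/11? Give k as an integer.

k = 3

obs 1: x=-1 → posterior Inverse-Gamma(13/4, 4)
obs 2: x=-3 → posterior Inverse-Gamma(15/4, 17/2)
obs 3: x=3 → posterior Inverse-Gamma(17/4, 13)
obs 4: x=2 → posterior Inverse-Gamma(19/4, 15)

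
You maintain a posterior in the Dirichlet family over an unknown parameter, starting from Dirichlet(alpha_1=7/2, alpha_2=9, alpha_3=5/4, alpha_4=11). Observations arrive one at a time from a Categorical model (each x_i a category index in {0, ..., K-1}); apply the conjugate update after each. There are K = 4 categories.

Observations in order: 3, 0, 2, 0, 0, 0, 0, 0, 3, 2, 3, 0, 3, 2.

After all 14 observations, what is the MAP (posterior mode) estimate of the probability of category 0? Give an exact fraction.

38/139

obs 1: x=3 → posterior Dirichlet(7/2, 9, 5/4, 12)
obs 2: x=0 → posterior Dirichlet(9/2, 9, 5/4, 12)
obs 3: x=2 → posterior Dirichlet(9/2, 9, 9/4, 12)
obs 4: x=0 → posterior Dirichlet(11/2, 9, 9/4, 12)
obs 5: x=0 → posterior Dirichlet(13/2, 9, 9/4, 12)
obs 6: x=0 → posterior Dirichlet(15/2, 9, 9/4, 12)
obs 7: x=0 → posterior Dirichlet(17/2, 9, 9/4, 12)
obs 8: x=0 → posterior Dirichlet(19/2, 9, 9/4, 12)
obs 9: x=3 → posterior Dirichlet(19/2, 9, 9/4, 13)
obs 10: x=2 → posterior Dirichlet(19/2, 9, 13/4, 13)
obs 11: x=3 → posterior Dirichlet(19/2, 9, 13/4, 14)
obs 12: x=0 → posterior Dirichlet(21/2, 9, 13/4, 14)
obs 13: x=3 → posterior Dirichlet(21/2, 9, 13/4, 15)
obs 14: x=2 → posterior Dirichlet(21/2, 9, 17/4, 15)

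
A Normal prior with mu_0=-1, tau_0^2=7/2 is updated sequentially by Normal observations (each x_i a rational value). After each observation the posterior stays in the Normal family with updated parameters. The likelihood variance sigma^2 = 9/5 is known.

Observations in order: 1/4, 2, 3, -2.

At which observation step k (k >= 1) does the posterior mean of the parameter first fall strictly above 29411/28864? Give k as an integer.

obs 1: x=1/4 → posterior Normal(-37/212, 63/53)
obs 2: x=2 → posterior Normal(243/352, 63/88)
obs 3: x=3 → posterior Normal(221/164, 21/41)
obs 4: x=-2 → posterior Normal(383/632, 63/158)

k = 3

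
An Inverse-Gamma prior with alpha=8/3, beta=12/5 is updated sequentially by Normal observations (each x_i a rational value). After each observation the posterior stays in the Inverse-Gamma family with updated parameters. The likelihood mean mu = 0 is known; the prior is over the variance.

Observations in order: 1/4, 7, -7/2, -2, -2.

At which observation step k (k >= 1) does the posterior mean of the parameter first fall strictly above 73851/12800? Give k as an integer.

k = 2

obs 1: x=1/4 → posterior Inverse-Gamma(19/6, 389/160)
obs 2: x=7 → posterior Inverse-Gamma(11/3, 4309/160)
obs 3: x=-7/2 → posterior Inverse-Gamma(25/6, 5289/160)
obs 4: x=-2 → posterior Inverse-Gamma(14/3, 5609/160)
obs 5: x=-2 → posterior Inverse-Gamma(31/6, 5929/160)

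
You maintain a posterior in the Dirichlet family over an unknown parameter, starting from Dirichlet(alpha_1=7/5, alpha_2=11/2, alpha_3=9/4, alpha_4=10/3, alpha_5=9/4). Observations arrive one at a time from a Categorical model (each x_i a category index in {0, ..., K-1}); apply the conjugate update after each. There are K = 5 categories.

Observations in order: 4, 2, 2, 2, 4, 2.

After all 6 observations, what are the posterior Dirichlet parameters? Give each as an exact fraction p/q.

alpha_1=7/5, alpha_2=11/2, alpha_3=25/4, alpha_4=10/3, alpha_5=17/4

obs 1: x=4 → posterior Dirichlet(7/5, 11/2, 9/4, 10/3, 13/4)
obs 2: x=2 → posterior Dirichlet(7/5, 11/2, 13/4, 10/3, 13/4)
obs 3: x=2 → posterior Dirichlet(7/5, 11/2, 17/4, 10/3, 13/4)
obs 4: x=2 → posterior Dirichlet(7/5, 11/2, 21/4, 10/3, 13/4)
obs 5: x=4 → posterior Dirichlet(7/5, 11/2, 21/4, 10/3, 17/4)
obs 6: x=2 → posterior Dirichlet(7/5, 11/2, 25/4, 10/3, 17/4)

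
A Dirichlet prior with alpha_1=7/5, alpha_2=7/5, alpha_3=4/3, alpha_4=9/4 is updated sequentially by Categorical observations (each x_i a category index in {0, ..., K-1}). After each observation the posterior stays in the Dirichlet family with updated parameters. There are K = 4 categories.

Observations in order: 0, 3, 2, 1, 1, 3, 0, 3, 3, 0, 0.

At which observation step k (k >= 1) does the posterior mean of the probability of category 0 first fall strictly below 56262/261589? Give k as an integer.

obs 1: x=0 → posterior Dirichlet(12/5, 7/5, 4/3, 9/4)
obs 2: x=3 → posterior Dirichlet(12/5, 7/5, 4/3, 13/4)
obs 3: x=2 → posterior Dirichlet(12/5, 7/5, 7/3, 13/4)
obs 4: x=1 → posterior Dirichlet(12/5, 12/5, 7/3, 13/4)
obs 5: x=1 → posterior Dirichlet(12/5, 17/5, 7/3, 13/4)
obs 6: x=3 → posterior Dirichlet(12/5, 17/5, 7/3, 17/4)
obs 7: x=0 → posterior Dirichlet(17/5, 17/5, 7/3, 17/4)
obs 8: x=3 → posterior Dirichlet(17/5, 17/5, 7/3, 21/4)
obs 9: x=3 → posterior Dirichlet(17/5, 17/5, 7/3, 25/4)
obs 10: x=0 → posterior Dirichlet(22/5, 17/5, 7/3, 25/4)
obs 11: x=0 → posterior Dirichlet(27/5, 17/5, 7/3, 25/4)

k = 5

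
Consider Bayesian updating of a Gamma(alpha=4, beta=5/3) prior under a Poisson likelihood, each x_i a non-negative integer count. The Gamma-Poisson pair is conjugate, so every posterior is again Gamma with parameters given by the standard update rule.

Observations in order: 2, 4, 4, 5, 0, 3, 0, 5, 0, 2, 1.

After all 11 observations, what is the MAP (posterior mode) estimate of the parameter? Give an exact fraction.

obs 1: x=2 → posterior Gamma(6, 8/3)
obs 2: x=4 → posterior Gamma(10, 11/3)
obs 3: x=4 → posterior Gamma(14, 14/3)
obs 4: x=5 → posterior Gamma(19, 17/3)
obs 5: x=0 → posterior Gamma(19, 20/3)
obs 6: x=3 → posterior Gamma(22, 23/3)
obs 7: x=0 → posterior Gamma(22, 26/3)
obs 8: x=5 → posterior Gamma(27, 29/3)
obs 9: x=0 → posterior Gamma(27, 32/3)
obs 10: x=2 → posterior Gamma(29, 35/3)
obs 11: x=1 → posterior Gamma(30, 38/3)

87/38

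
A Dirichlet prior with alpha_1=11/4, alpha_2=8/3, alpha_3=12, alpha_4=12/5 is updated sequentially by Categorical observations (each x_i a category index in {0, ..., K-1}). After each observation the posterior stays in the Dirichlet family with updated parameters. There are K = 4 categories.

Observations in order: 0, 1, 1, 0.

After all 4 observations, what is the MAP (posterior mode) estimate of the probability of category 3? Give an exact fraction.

84/1189

obs 1: x=0 → posterior Dirichlet(15/4, 8/3, 12, 12/5)
obs 2: x=1 → posterior Dirichlet(15/4, 11/3, 12, 12/5)
obs 3: x=1 → posterior Dirichlet(15/4, 14/3, 12, 12/5)
obs 4: x=0 → posterior Dirichlet(19/4, 14/3, 12, 12/5)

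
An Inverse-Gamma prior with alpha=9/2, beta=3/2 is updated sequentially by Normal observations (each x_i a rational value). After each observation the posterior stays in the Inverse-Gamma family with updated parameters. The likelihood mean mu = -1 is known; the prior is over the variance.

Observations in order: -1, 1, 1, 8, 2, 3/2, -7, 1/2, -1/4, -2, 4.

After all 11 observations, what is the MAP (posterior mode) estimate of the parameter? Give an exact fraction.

2753/352

obs 1: x=-1 → posterior Inverse-Gamma(5, 3/2)
obs 2: x=1 → posterior Inverse-Gamma(11/2, 7/2)
obs 3: x=1 → posterior Inverse-Gamma(6, 11/2)
obs 4: x=8 → posterior Inverse-Gamma(13/2, 46)
obs 5: x=2 → posterior Inverse-Gamma(7, 101/2)
obs 6: x=3/2 → posterior Inverse-Gamma(15/2, 429/8)
obs 7: x=-7 → posterior Inverse-Gamma(8, 573/8)
obs 8: x=1/2 → posterior Inverse-Gamma(17/2, 291/4)
obs 9: x=-1/4 → posterior Inverse-Gamma(9, 2337/32)
obs 10: x=-2 → posterior Inverse-Gamma(19/2, 2353/32)
obs 11: x=4 → posterior Inverse-Gamma(10, 2753/32)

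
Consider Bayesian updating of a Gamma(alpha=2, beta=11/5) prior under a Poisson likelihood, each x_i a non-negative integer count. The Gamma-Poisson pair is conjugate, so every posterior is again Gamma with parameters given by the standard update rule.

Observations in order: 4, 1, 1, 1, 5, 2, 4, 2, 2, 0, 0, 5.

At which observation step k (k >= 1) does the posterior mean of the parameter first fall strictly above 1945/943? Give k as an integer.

obs 1: x=4 → posterior Gamma(6, 16/5)
obs 2: x=1 → posterior Gamma(7, 21/5)
obs 3: x=1 → posterior Gamma(8, 26/5)
obs 4: x=1 → posterior Gamma(9, 31/5)
obs 5: x=5 → posterior Gamma(14, 36/5)
obs 6: x=2 → posterior Gamma(16, 41/5)
obs 7: x=4 → posterior Gamma(20, 46/5)
obs 8: x=2 → posterior Gamma(22, 51/5)
obs 9: x=2 → posterior Gamma(24, 56/5)
obs 10: x=0 → posterior Gamma(24, 61/5)
obs 11: x=0 → posterior Gamma(24, 66/5)
obs 12: x=5 → posterior Gamma(29, 71/5)

k = 7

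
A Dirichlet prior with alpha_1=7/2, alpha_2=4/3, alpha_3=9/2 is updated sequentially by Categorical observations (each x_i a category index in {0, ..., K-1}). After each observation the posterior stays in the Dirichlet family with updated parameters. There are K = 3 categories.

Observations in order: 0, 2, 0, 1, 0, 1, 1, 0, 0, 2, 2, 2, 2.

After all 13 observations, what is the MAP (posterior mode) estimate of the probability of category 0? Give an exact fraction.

45/116

obs 1: x=0 → posterior Dirichlet(9/2, 4/3, 9/2)
obs 2: x=2 → posterior Dirichlet(9/2, 4/3, 11/2)
obs 3: x=0 → posterior Dirichlet(11/2, 4/3, 11/2)
obs 4: x=1 → posterior Dirichlet(11/2, 7/3, 11/2)
obs 5: x=0 → posterior Dirichlet(13/2, 7/3, 11/2)
obs 6: x=1 → posterior Dirichlet(13/2, 10/3, 11/2)
obs 7: x=1 → posterior Dirichlet(13/2, 13/3, 11/2)
obs 8: x=0 → posterior Dirichlet(15/2, 13/3, 11/2)
obs 9: x=0 → posterior Dirichlet(17/2, 13/3, 11/2)
obs 10: x=2 → posterior Dirichlet(17/2, 13/3, 13/2)
obs 11: x=2 → posterior Dirichlet(17/2, 13/3, 15/2)
obs 12: x=2 → posterior Dirichlet(17/2, 13/3, 17/2)
obs 13: x=2 → posterior Dirichlet(17/2, 13/3, 19/2)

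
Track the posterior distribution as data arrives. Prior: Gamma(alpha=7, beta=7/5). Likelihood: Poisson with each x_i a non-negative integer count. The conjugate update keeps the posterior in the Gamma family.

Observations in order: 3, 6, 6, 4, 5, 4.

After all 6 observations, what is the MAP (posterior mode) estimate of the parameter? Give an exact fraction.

170/37

obs 1: x=3 → posterior Gamma(10, 12/5)
obs 2: x=6 → posterior Gamma(16, 17/5)
obs 3: x=6 → posterior Gamma(22, 22/5)
obs 4: x=4 → posterior Gamma(26, 27/5)
obs 5: x=5 → posterior Gamma(31, 32/5)
obs 6: x=4 → posterior Gamma(35, 37/5)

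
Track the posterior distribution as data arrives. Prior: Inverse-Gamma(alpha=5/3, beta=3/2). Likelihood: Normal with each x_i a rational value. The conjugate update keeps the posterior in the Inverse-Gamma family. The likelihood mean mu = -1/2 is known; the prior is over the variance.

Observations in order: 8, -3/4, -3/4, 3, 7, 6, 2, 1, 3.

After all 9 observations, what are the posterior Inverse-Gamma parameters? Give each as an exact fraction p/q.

obs 1: x=8 → posterior Inverse-Gamma(13/6, 301/8)
obs 2: x=-3/4 → posterior Inverse-Gamma(8/3, 1205/32)
obs 3: x=-3/4 → posterior Inverse-Gamma(19/6, 603/16)
obs 4: x=3 → posterior Inverse-Gamma(11/3, 701/16)
obs 5: x=7 → posterior Inverse-Gamma(25/6, 1151/16)
obs 6: x=6 → posterior Inverse-Gamma(14/3, 1489/16)
obs 7: x=2 → posterior Inverse-Gamma(31/6, 1539/16)
obs 8: x=1 → posterior Inverse-Gamma(17/3, 1557/16)
obs 9: x=3 → posterior Inverse-Gamma(37/6, 1655/16)

alpha=37/6, beta=1655/16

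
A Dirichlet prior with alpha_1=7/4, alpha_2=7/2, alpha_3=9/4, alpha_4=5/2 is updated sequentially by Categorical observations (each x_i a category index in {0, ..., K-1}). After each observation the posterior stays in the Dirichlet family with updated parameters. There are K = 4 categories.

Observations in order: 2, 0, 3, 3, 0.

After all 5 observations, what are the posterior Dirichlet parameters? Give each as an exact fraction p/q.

alpha_1=15/4, alpha_2=7/2, alpha_3=13/4, alpha_4=9/2

obs 1: x=2 → posterior Dirichlet(7/4, 7/2, 13/4, 5/2)
obs 2: x=0 → posterior Dirichlet(11/4, 7/2, 13/4, 5/2)
obs 3: x=3 → posterior Dirichlet(11/4, 7/2, 13/4, 7/2)
obs 4: x=3 → posterior Dirichlet(11/4, 7/2, 13/4, 9/2)
obs 5: x=0 → posterior Dirichlet(15/4, 7/2, 13/4, 9/2)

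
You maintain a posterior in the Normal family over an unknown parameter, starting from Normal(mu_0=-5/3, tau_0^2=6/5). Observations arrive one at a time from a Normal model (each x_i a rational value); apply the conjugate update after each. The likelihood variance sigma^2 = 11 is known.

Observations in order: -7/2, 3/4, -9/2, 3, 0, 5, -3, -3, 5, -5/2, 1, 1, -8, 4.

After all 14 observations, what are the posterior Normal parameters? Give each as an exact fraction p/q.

mu_0=-721/834, tau_0^2=66/139

obs 1: x=-7/2 → posterior Normal(-338/183, 66/61)
obs 2: x=3/4 → posterior Normal(-649/402, 66/67)
obs 3: x=-9/2 → posterior Normal(-811/438, 66/73)
obs 4: x=3 → posterior Normal(-703/474, 66/79)
obs 5: x=0 → posterior Normal(-703/510, 66/85)
obs 6: x=5 → posterior Normal(-523/546, 66/91)
obs 7: x=-3 → posterior Normal(-631/582, 66/97)
obs 8: x=-3 → posterior Normal(-739/618, 66/103)
obs 9: x=5 → posterior Normal(-559/654, 66/109)
obs 10: x=-5/2 → posterior Normal(-649/690, 66/115)
obs 11: x=1 → posterior Normal(-613/726, 6/11)
obs 12: x=1 → posterior Normal(-577/762, 66/127)
obs 13: x=-8 → posterior Normal(-865/798, 66/133)
obs 14: x=4 → posterior Normal(-721/834, 66/139)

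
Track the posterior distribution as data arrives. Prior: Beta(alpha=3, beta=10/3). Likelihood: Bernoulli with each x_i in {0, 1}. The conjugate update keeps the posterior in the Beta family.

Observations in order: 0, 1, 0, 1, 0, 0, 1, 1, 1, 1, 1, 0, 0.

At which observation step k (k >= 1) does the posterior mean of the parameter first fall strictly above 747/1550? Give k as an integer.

k = 4

obs 1: x=0 → posterior Beta(3, 13/3)
obs 2: x=1 → posterior Beta(4, 13/3)
obs 3: x=0 → posterior Beta(4, 16/3)
obs 4: x=1 → posterior Beta(5, 16/3)
obs 5: x=0 → posterior Beta(5, 19/3)
obs 6: x=0 → posterior Beta(5, 22/3)
obs 7: x=1 → posterior Beta(6, 22/3)
obs 8: x=1 → posterior Beta(7, 22/3)
obs 9: x=1 → posterior Beta(8, 22/3)
obs 10: x=1 → posterior Beta(9, 22/3)
obs 11: x=1 → posterior Beta(10, 22/3)
obs 12: x=0 → posterior Beta(10, 25/3)
obs 13: x=0 → posterior Beta(10, 28/3)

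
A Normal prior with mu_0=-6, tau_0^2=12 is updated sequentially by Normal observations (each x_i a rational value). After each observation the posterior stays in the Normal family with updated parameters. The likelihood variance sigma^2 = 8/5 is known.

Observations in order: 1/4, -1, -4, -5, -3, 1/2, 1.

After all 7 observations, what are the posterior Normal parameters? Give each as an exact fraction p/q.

mu_0=-723/428, tau_0^2=24/107

obs 1: x=1/4 → posterior Normal(-33/68, 24/17)
obs 2: x=-1 → posterior Normal(-93/128, 3/4)
obs 3: x=-4 → posterior Normal(-333/188, 24/47)
obs 4: x=-5 → posterior Normal(-633/248, 12/31)
obs 5: x=-3 → posterior Normal(-813/308, 24/77)
obs 6: x=1/2 → posterior Normal(-783/368, 6/23)
obs 7: x=1 → posterior Normal(-723/428, 24/107)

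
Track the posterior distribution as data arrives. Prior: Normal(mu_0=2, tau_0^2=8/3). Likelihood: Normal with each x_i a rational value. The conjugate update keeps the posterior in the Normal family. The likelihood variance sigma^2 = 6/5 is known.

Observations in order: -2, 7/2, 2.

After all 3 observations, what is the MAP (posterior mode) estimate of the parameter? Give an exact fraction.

obs 1: x=-2 → posterior Normal(-22/29, 24/29)
obs 2: x=7/2 → posterior Normal(48/49, 24/49)
obs 3: x=2 → posterior Normal(88/69, 8/23)

88/69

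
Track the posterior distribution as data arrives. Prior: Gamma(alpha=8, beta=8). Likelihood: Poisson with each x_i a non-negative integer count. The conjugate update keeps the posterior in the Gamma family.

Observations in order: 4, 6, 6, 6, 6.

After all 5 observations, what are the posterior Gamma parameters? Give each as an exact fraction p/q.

alpha=36, beta=13

obs 1: x=4 → posterior Gamma(12, 9)
obs 2: x=6 → posterior Gamma(18, 10)
obs 3: x=6 → posterior Gamma(24, 11)
obs 4: x=6 → posterior Gamma(30, 12)
obs 5: x=6 → posterior Gamma(36, 13)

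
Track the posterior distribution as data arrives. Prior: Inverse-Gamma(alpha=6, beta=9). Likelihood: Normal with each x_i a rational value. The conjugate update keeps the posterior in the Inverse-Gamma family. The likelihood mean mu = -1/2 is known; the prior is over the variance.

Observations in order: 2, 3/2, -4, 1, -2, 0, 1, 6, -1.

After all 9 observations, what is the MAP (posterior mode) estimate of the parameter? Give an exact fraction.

90/23

obs 1: x=2 → posterior Inverse-Gamma(13/2, 97/8)
obs 2: x=3/2 → posterior Inverse-Gamma(7, 113/8)
obs 3: x=-4 → posterior Inverse-Gamma(15/2, 81/4)
obs 4: x=1 → posterior Inverse-Gamma(8, 171/8)
obs 5: x=-2 → posterior Inverse-Gamma(17/2, 45/2)
obs 6: x=0 → posterior Inverse-Gamma(9, 181/8)
obs 7: x=1 → posterior Inverse-Gamma(19/2, 95/4)
obs 8: x=6 → posterior Inverse-Gamma(10, 359/8)
obs 9: x=-1 → posterior Inverse-Gamma(21/2, 45)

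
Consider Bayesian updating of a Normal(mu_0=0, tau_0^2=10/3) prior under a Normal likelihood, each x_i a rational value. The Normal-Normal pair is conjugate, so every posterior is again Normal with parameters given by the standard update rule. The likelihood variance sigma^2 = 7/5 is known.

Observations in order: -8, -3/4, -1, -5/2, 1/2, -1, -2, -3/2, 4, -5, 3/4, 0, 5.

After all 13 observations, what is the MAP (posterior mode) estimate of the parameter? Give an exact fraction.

obs 1: x=-8 → posterior Normal(-400/71, 70/71)
obs 2: x=-3/4 → posterior Normal(-875/242, 70/121)
obs 3: x=-1 → posterior Normal(-325/114, 70/171)
obs 4: x=-5/2 → posterior Normal(-1225/442, 70/221)
obs 5: x=1/2 → posterior Normal(-1175/542, 70/271)
obs 6: x=-1 → posterior Normal(-425/214, 70/321)
obs 7: x=-2 → posterior Normal(-1475/742, 10/53)
obs 8: x=-3/2 → posterior Normal(-1625/842, 70/421)
obs 9: x=4 → posterior Normal(-1225/942, 70/471)
obs 10: x=-5 → posterior Normal(-1725/1042, 70/521)
obs 11: x=3/4 → posterior Normal(-825/571, 70/571)
obs 12: x=0 → posterior Normal(-275/207, 70/621)
obs 13: x=5 → posterior Normal(-575/671, 70/671)

-575/671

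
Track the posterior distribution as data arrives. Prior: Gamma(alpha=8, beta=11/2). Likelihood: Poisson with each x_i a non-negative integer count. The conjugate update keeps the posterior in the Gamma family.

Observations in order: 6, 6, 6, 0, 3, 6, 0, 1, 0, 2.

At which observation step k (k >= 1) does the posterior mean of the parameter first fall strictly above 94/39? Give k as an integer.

k = 2

obs 1: x=6 → posterior Gamma(14, 13/2)
obs 2: x=6 → posterior Gamma(20, 15/2)
obs 3: x=6 → posterior Gamma(26, 17/2)
obs 4: x=0 → posterior Gamma(26, 19/2)
obs 5: x=3 → posterior Gamma(29, 21/2)
obs 6: x=6 → posterior Gamma(35, 23/2)
obs 7: x=0 → posterior Gamma(35, 25/2)
obs 8: x=1 → posterior Gamma(36, 27/2)
obs 9: x=0 → posterior Gamma(36, 29/2)
obs 10: x=2 → posterior Gamma(38, 31/2)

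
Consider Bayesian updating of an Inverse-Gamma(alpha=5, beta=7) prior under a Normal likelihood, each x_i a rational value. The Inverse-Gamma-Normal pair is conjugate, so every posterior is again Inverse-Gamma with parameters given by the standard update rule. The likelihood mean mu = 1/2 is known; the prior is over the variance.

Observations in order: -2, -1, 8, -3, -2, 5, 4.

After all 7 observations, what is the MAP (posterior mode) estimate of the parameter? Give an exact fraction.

obs 1: x=-2 → posterior Inverse-Gamma(11/2, 81/8)
obs 2: x=-1 → posterior Inverse-Gamma(6, 45/4)
obs 3: x=8 → posterior Inverse-Gamma(13/2, 315/8)
obs 4: x=-3 → posterior Inverse-Gamma(7, 91/2)
obs 5: x=-2 → posterior Inverse-Gamma(15/2, 389/8)
obs 6: x=5 → posterior Inverse-Gamma(8, 235/4)
obs 7: x=4 → posterior Inverse-Gamma(17/2, 519/8)

519/76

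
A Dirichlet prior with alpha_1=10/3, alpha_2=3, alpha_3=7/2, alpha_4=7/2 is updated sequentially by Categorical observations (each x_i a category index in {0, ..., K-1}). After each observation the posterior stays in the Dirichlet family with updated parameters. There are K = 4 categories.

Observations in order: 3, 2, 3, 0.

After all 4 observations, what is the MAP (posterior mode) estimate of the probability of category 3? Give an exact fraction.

27/80

obs 1: x=3 → posterior Dirichlet(10/3, 3, 7/2, 9/2)
obs 2: x=2 → posterior Dirichlet(10/3, 3, 9/2, 9/2)
obs 3: x=3 → posterior Dirichlet(10/3, 3, 9/2, 11/2)
obs 4: x=0 → posterior Dirichlet(13/3, 3, 9/2, 11/2)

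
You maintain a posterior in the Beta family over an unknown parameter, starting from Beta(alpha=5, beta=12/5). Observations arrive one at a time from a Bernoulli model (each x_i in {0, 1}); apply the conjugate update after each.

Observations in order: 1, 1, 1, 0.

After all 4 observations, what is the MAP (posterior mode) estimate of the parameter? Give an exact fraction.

obs 1: x=1 → posterior Beta(6, 12/5)
obs 2: x=1 → posterior Beta(7, 12/5)
obs 3: x=1 → posterior Beta(8, 12/5)
obs 4: x=0 → posterior Beta(8, 17/5)

35/47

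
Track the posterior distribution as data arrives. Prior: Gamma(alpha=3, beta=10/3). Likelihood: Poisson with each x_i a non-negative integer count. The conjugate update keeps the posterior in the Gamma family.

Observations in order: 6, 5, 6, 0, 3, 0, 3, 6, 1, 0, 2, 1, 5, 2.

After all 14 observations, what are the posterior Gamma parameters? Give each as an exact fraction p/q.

alpha=43, beta=52/3

obs 1: x=6 → posterior Gamma(9, 13/3)
obs 2: x=5 → posterior Gamma(14, 16/3)
obs 3: x=6 → posterior Gamma(20, 19/3)
obs 4: x=0 → posterior Gamma(20, 22/3)
obs 5: x=3 → posterior Gamma(23, 25/3)
obs 6: x=0 → posterior Gamma(23, 28/3)
obs 7: x=3 → posterior Gamma(26, 31/3)
obs 8: x=6 → posterior Gamma(32, 34/3)
obs 9: x=1 → posterior Gamma(33, 37/3)
obs 10: x=0 → posterior Gamma(33, 40/3)
obs 11: x=2 → posterior Gamma(35, 43/3)
obs 12: x=1 → posterior Gamma(36, 46/3)
obs 13: x=5 → posterior Gamma(41, 49/3)
obs 14: x=2 → posterior Gamma(43, 52/3)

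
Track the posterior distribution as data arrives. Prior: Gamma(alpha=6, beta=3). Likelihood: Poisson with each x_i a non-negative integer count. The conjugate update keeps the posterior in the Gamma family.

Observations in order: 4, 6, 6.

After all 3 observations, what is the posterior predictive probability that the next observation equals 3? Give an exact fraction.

266402328576748683264/1341068619663964900807

obs 1: x=4 → posterior Gamma(10, 4)
obs 2: x=6 → posterior Gamma(16, 5)
obs 3: x=6 → posterior Gamma(22, 6)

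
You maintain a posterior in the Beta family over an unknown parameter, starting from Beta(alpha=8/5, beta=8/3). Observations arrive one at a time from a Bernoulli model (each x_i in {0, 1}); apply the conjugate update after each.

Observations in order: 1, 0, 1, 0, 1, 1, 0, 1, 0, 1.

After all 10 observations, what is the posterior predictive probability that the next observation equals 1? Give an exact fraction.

obs 1: x=1 → posterior Beta(13/5, 8/3)
obs 2: x=0 → posterior Beta(13/5, 11/3)
obs 3: x=1 → posterior Beta(18/5, 11/3)
obs 4: x=0 → posterior Beta(18/5, 14/3)
obs 5: x=1 → posterior Beta(23/5, 14/3)
obs 6: x=1 → posterior Beta(28/5, 14/3)
obs 7: x=0 → posterior Beta(28/5, 17/3)
obs 8: x=1 → posterior Beta(33/5, 17/3)
obs 9: x=0 → posterior Beta(33/5, 20/3)
obs 10: x=1 → posterior Beta(38/5, 20/3)

57/107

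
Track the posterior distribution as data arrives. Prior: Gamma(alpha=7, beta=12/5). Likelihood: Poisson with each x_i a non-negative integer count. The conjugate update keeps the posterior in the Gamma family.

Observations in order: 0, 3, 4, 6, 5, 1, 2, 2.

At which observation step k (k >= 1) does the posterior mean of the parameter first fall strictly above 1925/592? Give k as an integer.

k = 5

obs 1: x=0 → posterior Gamma(7, 17/5)
obs 2: x=3 → posterior Gamma(10, 22/5)
obs 3: x=4 → posterior Gamma(14, 27/5)
obs 4: x=6 → posterior Gamma(20, 32/5)
obs 5: x=5 → posterior Gamma(25, 37/5)
obs 6: x=1 → posterior Gamma(26, 42/5)
obs 7: x=2 → posterior Gamma(28, 47/5)
obs 8: x=2 → posterior Gamma(30, 52/5)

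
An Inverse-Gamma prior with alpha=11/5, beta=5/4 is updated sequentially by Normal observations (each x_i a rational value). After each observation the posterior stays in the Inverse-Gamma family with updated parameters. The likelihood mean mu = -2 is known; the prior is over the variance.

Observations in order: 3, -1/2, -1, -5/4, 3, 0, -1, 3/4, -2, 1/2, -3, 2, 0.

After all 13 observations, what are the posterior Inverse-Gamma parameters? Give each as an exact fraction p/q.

alpha=87/10, beta=769/16

obs 1: x=3 → posterior Inverse-Gamma(27/10, 55/4)
obs 2: x=-1/2 → posterior Inverse-Gamma(16/5, 119/8)
obs 3: x=-1 → posterior Inverse-Gamma(37/10, 123/8)
obs 4: x=-5/4 → posterior Inverse-Gamma(21/5, 501/32)
obs 5: x=3 → posterior Inverse-Gamma(47/10, 901/32)
obs 6: x=0 → posterior Inverse-Gamma(26/5, 965/32)
obs 7: x=-1 → posterior Inverse-Gamma(57/10, 981/32)
obs 8: x=3/4 → posterior Inverse-Gamma(31/5, 551/16)
obs 9: x=-2 → posterior Inverse-Gamma(67/10, 551/16)
obs 10: x=1/2 → posterior Inverse-Gamma(36/5, 601/16)
obs 11: x=-3 → posterior Inverse-Gamma(77/10, 609/16)
obs 12: x=2 → posterior Inverse-Gamma(41/5, 737/16)
obs 13: x=0 → posterior Inverse-Gamma(87/10, 769/16)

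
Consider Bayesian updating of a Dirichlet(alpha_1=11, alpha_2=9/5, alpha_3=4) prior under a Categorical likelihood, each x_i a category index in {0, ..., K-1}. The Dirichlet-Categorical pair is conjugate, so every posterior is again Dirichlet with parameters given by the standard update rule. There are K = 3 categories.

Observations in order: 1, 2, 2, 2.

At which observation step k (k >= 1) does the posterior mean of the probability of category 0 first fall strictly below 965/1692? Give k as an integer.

k = 3

obs 1: x=1 → posterior Dirichlet(11, 14/5, 4)
obs 2: x=2 → posterior Dirichlet(11, 14/5, 5)
obs 3: x=2 → posterior Dirichlet(11, 14/5, 6)
obs 4: x=2 → posterior Dirichlet(11, 14/5, 7)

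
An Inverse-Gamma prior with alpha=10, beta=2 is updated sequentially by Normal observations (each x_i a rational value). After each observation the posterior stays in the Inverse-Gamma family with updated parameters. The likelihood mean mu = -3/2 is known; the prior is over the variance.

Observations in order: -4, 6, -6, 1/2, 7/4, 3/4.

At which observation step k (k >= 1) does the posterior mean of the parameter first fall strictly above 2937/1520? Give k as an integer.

obs 1: x=-4 → posterior Inverse-Gamma(21/2, 41/8)
obs 2: x=6 → posterior Inverse-Gamma(11, 133/4)
obs 3: x=-6 → posterior Inverse-Gamma(23/2, 347/8)
obs 4: x=1/2 → posterior Inverse-Gamma(12, 363/8)
obs 5: x=7/4 → posterior Inverse-Gamma(25/2, 1621/32)
obs 6: x=3/4 → posterior Inverse-Gamma(13, 851/16)

k = 2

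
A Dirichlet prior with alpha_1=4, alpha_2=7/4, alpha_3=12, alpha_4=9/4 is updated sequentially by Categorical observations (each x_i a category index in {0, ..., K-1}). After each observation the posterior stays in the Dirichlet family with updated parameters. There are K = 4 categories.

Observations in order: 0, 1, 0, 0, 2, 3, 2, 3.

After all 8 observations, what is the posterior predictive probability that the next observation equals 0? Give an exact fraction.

obs 1: x=0 → posterior Dirichlet(5, 7/4, 12, 9/4)
obs 2: x=1 → posterior Dirichlet(5, 11/4, 12, 9/4)
obs 3: x=0 → posterior Dirichlet(6, 11/4, 12, 9/4)
obs 4: x=0 → posterior Dirichlet(7, 11/4, 12, 9/4)
obs 5: x=2 → posterior Dirichlet(7, 11/4, 13, 9/4)
obs 6: x=3 → posterior Dirichlet(7, 11/4, 13, 13/4)
obs 7: x=2 → posterior Dirichlet(7, 11/4, 14, 13/4)
obs 8: x=3 → posterior Dirichlet(7, 11/4, 14, 17/4)

1/4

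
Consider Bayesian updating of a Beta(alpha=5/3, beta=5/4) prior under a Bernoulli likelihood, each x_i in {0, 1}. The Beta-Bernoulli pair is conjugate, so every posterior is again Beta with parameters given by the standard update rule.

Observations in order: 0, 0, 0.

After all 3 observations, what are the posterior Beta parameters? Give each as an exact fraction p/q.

obs 1: x=0 → posterior Beta(5/3, 9/4)
obs 2: x=0 → posterior Beta(5/3, 13/4)
obs 3: x=0 → posterior Beta(5/3, 17/4)

alpha=5/3, beta=17/4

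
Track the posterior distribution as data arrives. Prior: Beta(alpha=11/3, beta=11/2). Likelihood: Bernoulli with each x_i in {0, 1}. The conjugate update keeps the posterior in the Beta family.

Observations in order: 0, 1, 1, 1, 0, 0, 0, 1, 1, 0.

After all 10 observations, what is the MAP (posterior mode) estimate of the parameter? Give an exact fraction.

46/103

obs 1: x=0 → posterior Beta(11/3, 13/2)
obs 2: x=1 → posterior Beta(14/3, 13/2)
obs 3: x=1 → posterior Beta(17/3, 13/2)
obs 4: x=1 → posterior Beta(20/3, 13/2)
obs 5: x=0 → posterior Beta(20/3, 15/2)
obs 6: x=0 → posterior Beta(20/3, 17/2)
obs 7: x=0 → posterior Beta(20/3, 19/2)
obs 8: x=1 → posterior Beta(23/3, 19/2)
obs 9: x=1 → posterior Beta(26/3, 19/2)
obs 10: x=0 → posterior Beta(26/3, 21/2)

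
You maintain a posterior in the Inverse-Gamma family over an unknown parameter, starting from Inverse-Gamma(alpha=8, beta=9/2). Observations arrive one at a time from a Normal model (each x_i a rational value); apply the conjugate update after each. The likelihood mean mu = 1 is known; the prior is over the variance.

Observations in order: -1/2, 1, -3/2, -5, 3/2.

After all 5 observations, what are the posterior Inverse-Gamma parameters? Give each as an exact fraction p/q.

alpha=21/2, beta=215/8

obs 1: x=-1/2 → posterior Inverse-Gamma(17/2, 45/8)
obs 2: x=1 → posterior Inverse-Gamma(9, 45/8)
obs 3: x=-3/2 → posterior Inverse-Gamma(19/2, 35/4)
obs 4: x=-5 → posterior Inverse-Gamma(10, 107/4)
obs 5: x=3/2 → posterior Inverse-Gamma(21/2, 215/8)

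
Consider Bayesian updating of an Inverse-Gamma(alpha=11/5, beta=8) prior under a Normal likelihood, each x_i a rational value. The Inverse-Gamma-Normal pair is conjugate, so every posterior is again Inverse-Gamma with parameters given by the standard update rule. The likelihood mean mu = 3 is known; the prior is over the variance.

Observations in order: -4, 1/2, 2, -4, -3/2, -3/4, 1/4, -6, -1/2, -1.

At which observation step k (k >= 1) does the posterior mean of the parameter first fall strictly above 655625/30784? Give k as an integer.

obs 1: x=-4 → posterior Inverse-Gamma(27/10, 65/2)
obs 2: x=1/2 → posterior Inverse-Gamma(16/5, 285/8)
obs 3: x=2 → posterior Inverse-Gamma(37/10, 289/8)
obs 4: x=-4 → posterior Inverse-Gamma(21/5, 485/8)
obs 5: x=-3/2 → posterior Inverse-Gamma(47/10, 283/4)
obs 6: x=-3/4 → posterior Inverse-Gamma(26/5, 2489/32)
obs 7: x=1/4 → posterior Inverse-Gamma(57/10, 1305/16)
obs 8: x=-6 → posterior Inverse-Gamma(31/5, 1953/16)
obs 9: x=-1/2 → posterior Inverse-Gamma(67/10, 2051/16)
obs 10: x=-1 → posterior Inverse-Gamma(36/5, 2179/16)

k = 8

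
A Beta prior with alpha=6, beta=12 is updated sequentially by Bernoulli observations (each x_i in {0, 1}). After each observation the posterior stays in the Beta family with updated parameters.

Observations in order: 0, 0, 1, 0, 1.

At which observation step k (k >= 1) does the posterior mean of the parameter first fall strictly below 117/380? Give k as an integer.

obs 1: x=0 → posterior Beta(6, 13)
obs 2: x=0 → posterior Beta(6, 14)
obs 3: x=1 → posterior Beta(7, 14)
obs 4: x=0 → posterior Beta(7, 15)
obs 5: x=1 → posterior Beta(8, 15)

k = 2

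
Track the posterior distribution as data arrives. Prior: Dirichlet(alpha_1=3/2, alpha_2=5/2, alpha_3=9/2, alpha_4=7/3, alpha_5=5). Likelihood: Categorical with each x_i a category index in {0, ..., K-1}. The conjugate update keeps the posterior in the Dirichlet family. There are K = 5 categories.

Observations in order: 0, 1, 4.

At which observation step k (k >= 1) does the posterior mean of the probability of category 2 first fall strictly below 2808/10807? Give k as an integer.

obs 1: x=0 → posterior Dirichlet(5/2, 5/2, 9/2, 7/3, 5)
obs 2: x=1 → posterior Dirichlet(5/2, 7/2, 9/2, 7/3, 5)
obs 3: x=4 → posterior Dirichlet(5/2, 7/2, 9/2, 7/3, 6)

k = 2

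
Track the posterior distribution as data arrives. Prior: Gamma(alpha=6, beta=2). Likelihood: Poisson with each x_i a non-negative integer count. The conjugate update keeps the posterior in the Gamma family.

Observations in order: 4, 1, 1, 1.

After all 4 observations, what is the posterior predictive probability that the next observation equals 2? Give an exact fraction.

169789022208/678223072849

obs 1: x=4 → posterior Gamma(10, 3)
obs 2: x=1 → posterior Gamma(11, 4)
obs 3: x=1 → posterior Gamma(12, 5)
obs 4: x=1 → posterior Gamma(13, 6)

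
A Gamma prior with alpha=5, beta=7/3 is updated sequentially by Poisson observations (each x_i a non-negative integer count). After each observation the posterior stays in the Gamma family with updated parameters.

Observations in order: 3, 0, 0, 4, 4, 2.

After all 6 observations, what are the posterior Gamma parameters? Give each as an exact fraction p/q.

alpha=18, beta=25/3

obs 1: x=3 → posterior Gamma(8, 10/3)
obs 2: x=0 → posterior Gamma(8, 13/3)
obs 3: x=0 → posterior Gamma(8, 16/3)
obs 4: x=4 → posterior Gamma(12, 19/3)
obs 5: x=4 → posterior Gamma(16, 22/3)
obs 6: x=2 → posterior Gamma(18, 25/3)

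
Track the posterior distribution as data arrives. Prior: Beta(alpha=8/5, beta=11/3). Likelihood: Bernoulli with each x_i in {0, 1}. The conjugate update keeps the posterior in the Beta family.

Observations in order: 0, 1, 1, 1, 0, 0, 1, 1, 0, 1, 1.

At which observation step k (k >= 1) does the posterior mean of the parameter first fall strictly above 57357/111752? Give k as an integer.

obs 1: x=0 → posterior Beta(8/5, 14/3)
obs 2: x=1 → posterior Beta(13/5, 14/3)
obs 3: x=1 → posterior Beta(18/5, 14/3)
obs 4: x=1 → posterior Beta(23/5, 14/3)
obs 5: x=0 → posterior Beta(23/5, 17/3)
obs 6: x=0 → posterior Beta(23/5, 20/3)
obs 7: x=1 → posterior Beta(28/5, 20/3)
obs 8: x=1 → posterior Beta(33/5, 20/3)
obs 9: x=0 → posterior Beta(33/5, 23/3)
obs 10: x=1 → posterior Beta(38/5, 23/3)
obs 11: x=1 → posterior Beta(43/5, 23/3)

k = 11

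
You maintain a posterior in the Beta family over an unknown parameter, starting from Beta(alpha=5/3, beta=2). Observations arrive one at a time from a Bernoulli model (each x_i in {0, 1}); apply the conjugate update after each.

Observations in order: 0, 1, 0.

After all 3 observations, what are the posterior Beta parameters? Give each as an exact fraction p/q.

obs 1: x=0 → posterior Beta(5/3, 3)
obs 2: x=1 → posterior Beta(8/3, 3)
obs 3: x=0 → posterior Beta(8/3, 4)

alpha=8/3, beta=4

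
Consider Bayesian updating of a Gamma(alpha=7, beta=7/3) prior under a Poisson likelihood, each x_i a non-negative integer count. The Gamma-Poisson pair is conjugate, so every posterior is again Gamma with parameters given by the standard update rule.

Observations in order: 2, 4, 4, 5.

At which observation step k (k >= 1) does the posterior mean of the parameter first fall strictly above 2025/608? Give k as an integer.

k = 4

obs 1: x=2 → posterior Gamma(9, 10/3)
obs 2: x=4 → posterior Gamma(13, 13/3)
obs 3: x=4 → posterior Gamma(17, 16/3)
obs 4: x=5 → posterior Gamma(22, 19/3)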